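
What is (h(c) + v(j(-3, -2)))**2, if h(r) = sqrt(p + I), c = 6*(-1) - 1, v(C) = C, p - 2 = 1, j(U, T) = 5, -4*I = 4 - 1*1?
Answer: 169/4 ≈ 42.250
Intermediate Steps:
I = -3/4 (I = -(4 - 1*1)/4 = -(4 - 1)/4 = -1/4*3 = -3/4 ≈ -0.75000)
p = 3 (p = 2 + 1 = 3)
c = -7 (c = -6 - 1 = -7)
h(r) = 3/2 (h(r) = sqrt(3 - 3/4) = sqrt(9/4) = 3/2)
(h(c) + v(j(-3, -2)))**2 = (3/2 + 5)**2 = (13/2)**2 = 169/4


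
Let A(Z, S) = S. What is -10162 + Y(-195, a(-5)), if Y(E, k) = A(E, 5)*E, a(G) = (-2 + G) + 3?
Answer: -11137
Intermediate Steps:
a(G) = 1 + G
Y(E, k) = 5*E
-10162 + Y(-195, a(-5)) = -10162 + 5*(-195) = -10162 - 975 = -11137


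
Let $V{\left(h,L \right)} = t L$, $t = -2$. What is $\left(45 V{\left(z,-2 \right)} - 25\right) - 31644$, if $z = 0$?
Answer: $-31489$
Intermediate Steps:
$V{\left(h,L \right)} = - 2 L$
$\left(45 V{\left(z,-2 \right)} - 25\right) - 31644 = \left(45 \left(\left(-2\right) \left(-2\right)\right) - 25\right) - 31644 = \left(45 \cdot 4 - 25\right) - 31644 = \left(180 - 25\right) - 31644 = 155 - 31644 = -31489$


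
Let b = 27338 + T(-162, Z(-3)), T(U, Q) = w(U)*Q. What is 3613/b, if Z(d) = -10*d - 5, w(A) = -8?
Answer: 3613/27138 ≈ 0.13313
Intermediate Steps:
Z(d) = -5 - 10*d
T(U, Q) = -8*Q
b = 27138 (b = 27338 - 8*(-5 - 10*(-3)) = 27338 - 8*(-5 + 30) = 27338 - 8*25 = 27338 - 200 = 27138)
3613/b = 3613/27138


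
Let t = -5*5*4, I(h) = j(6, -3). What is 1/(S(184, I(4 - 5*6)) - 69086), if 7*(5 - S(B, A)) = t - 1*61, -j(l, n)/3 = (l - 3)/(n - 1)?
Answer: -1/69058 ≈ -1.4481e-5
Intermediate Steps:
j(l, n) = -3*(-3 + l)/(-1 + n) (j(l, n) = -3*(l - 3)/(n - 1) = -3*(-3 + l)/(-1 + n))
I(h) = 9/4 (I(h) = 3*(3 - 1*6)/(-1 - 3) = 3*(3 - 6)/(-4) = 3*(-¼)*(-3) = 9/4)
t = -100 (t = -25*4 = -100)
S(B, A) = 28 (S(B, A) = 5 - (-100 - 1*61)/7 = 5 - (-100 - 61)/7 = 5 - ⅐*(-161) = 5 + 23 = 28)
1/(S(184, I(4 - 5*6)) - 69086) = 1/(28 - 69086) = 1/(-69058) = -1/69058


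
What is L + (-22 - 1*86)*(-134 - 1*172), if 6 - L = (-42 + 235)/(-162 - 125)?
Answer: 9486691/287 ≈ 33055.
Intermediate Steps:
L = 1915/287 (L = 6 - (-42 + 235)/(-162 - 125) = 6 - 193/(-287) = 6 - 193*(-1)/287 = 6 - 1*(-193/287) = 6 + 193/287 = 1915/287 ≈ 6.6725)
L + (-22 - 1*86)*(-134 - 1*172) = 1915/287 + (-22 - 1*86)*(-134 - 1*172) = 1915/287 + (-22 - 86)*(-134 - 172) = 1915/287 - 108*(-306) = 1915/287 + 33048 = 9486691/287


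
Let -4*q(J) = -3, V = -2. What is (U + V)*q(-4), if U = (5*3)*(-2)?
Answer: -24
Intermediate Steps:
U = -30 (U = 15*(-2) = -30)
q(J) = ¾ (q(J) = -¼*(-3) = ¾)
(U + V)*q(-4) = (-30 - 2)*(¾) = -32*¾ = -24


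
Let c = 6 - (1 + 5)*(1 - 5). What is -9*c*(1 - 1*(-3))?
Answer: -1080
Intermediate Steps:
c = 30 (c = 6 - 6*(-4) = 6 - 1*(-24) = 6 + 24 = 30)
-9*c*(1 - 1*(-3)) = -270*(1 - 1*(-3)) = -270*(1 + 3) = -270*4 = -9*120 = -1080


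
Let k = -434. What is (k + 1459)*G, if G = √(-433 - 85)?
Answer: 1025*I*√518 ≈ 23329.0*I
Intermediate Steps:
G = I*√518 (G = √(-518) = I*√518 ≈ 22.76*I)
(k + 1459)*G = (-434 + 1459)*(I*√518) = 1025*(I*√518) = 1025*I*√518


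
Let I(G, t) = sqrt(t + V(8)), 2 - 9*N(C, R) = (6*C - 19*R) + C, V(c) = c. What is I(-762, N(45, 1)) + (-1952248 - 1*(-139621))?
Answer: -1812627 + I*sqrt(222)/3 ≈ -1.8126e+6 + 4.9666*I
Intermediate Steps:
N(C, R) = 2/9 - 7*C/9 + 19*R/9 (N(C, R) = 2/9 - ((6*C - 19*R) + C)/9 = 2/9 - ((-19*R + 6*C) + C)/9 = 2/9 - (-19*R + 7*C)/9 = 2/9 + (-7*C/9 + 19*R/9) = 2/9 - 7*C/9 + 19*R/9)
I(G, t) = sqrt(8 + t) (I(G, t) = sqrt(t + 8) = sqrt(8 + t))
I(-762, N(45, 1)) + (-1952248 - 1*(-139621)) = sqrt(8 + (2/9 - 7/9*45 + (19/9)*1)) + (-1952248 - 1*(-139621)) = sqrt(8 + (2/9 - 35 + 19/9)) + (-1952248 + 139621) = sqrt(8 - 98/3) - 1812627 = sqrt(-74/3) - 1812627 = I*sqrt(222)/3 - 1812627 = -1812627 + I*sqrt(222)/3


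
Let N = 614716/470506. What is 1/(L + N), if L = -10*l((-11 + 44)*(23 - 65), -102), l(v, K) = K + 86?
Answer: 235253/37947838 ≈ 0.0061994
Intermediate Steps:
l(v, K) = 86 + K
N = 307358/235253 (N = 614716*(1/470506) = 307358/235253 ≈ 1.3065)
L = 160 (L = -10*(86 - 102) = -10*(-16) = 160)
1/(L + N) = 1/(160 + 307358/235253) = 1/(37947838/235253) = 235253/37947838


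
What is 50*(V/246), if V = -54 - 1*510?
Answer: -4700/41 ≈ -114.63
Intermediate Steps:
V = -564 (V = -54 - 510 = -564)
50*(V/246) = 50*(-564/246) = 50*(-564*1/246) = 50*(-94/41) = -4700/41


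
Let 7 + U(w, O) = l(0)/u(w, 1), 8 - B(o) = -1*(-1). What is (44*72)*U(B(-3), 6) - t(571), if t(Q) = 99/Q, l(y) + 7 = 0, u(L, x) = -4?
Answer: -9496971/571 ≈ -16632.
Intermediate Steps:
l(y) = -7 (l(y) = -7 + 0 = -7)
B(o) = 7 (B(o) = 8 - (-1)*(-1) = 8 - 1*1 = 8 - 1 = 7)
U(w, O) = -21/4 (U(w, O) = -7 - 7/(-4) = -7 - 7*(-1/4) = -7 + 7/4 = -21/4)
(44*72)*U(B(-3), 6) - t(571) = (44*72)*(-21/4) - 99/571 = 3168*(-21/4) - 99/571 = -16632 - 1*99/571 = -16632 - 99/571 = -9496971/571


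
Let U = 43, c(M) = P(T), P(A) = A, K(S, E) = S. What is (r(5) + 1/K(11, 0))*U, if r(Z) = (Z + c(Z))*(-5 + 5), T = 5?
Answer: 43/11 ≈ 3.9091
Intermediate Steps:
c(M) = 5
r(Z) = 0 (r(Z) = (Z + 5)*(-5 + 5) = (5 + Z)*0 = 0)
(r(5) + 1/K(11, 0))*U = (0 + 1/11)*43 = (1/11)*43 = 43/11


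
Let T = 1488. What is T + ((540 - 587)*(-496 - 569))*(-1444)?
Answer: -72277932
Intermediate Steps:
T + ((540 - 587)*(-496 - 569))*(-1444) = 1488 + ((540 - 587)*(-496 - 569))*(-1444) = 1488 - 47*(-1065)*(-1444) = 1488 + 50055*(-1444) = 1488 - 72279420 = -72277932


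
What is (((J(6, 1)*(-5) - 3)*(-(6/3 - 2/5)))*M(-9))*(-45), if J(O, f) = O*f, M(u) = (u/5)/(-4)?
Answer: -5346/5 ≈ -1069.2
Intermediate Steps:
M(u) = -u/20 (M(u) = (u*(⅕))*(-¼) = (u/5)*(-¼) = -u/20)
(((J(6, 1)*(-5) - 3)*(-(6/3 - 2/5)))*M(-9))*(-45) = ((((6*1)*(-5) - 3)*(-(6/3 - 2/5)))*(-1/20*(-9)))*(-45) = (((6*(-5) - 3)*(-(6*(⅓) - 2*⅕)))*(9/20))*(-45) = (((-30 - 3)*(-(2 - ⅖)))*(9/20))*(-45) = (-(-33)*8/5*(9/20))*(-45) = (-33*(-8/5)*(9/20))*(-45) = ((264/5)*(9/20))*(-45) = (594/25)*(-45) = -5346/5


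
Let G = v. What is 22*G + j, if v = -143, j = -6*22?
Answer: -3278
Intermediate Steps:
j = -132
G = -143
22*G + j = 22*(-143) - 132 = -3146 - 132 = -3278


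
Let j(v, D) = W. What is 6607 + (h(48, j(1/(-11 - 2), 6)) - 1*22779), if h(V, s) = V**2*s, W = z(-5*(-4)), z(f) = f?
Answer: 29908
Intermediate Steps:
W = 20 (W = -5*(-4) = 20)
j(v, D) = 20
h(V, s) = s*V**2
6607 + (h(48, j(1/(-11 - 2), 6)) - 1*22779) = 6607 + (20*48**2 - 1*22779) = 6607 + (20*2304 - 22779) = 6607 + (46080 - 22779) = 6607 + 23301 = 29908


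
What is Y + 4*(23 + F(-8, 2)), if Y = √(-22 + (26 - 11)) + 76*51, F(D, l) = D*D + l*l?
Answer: 4240 + I*√7 ≈ 4240.0 + 2.6458*I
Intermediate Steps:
F(D, l) = D² + l²
Y = 3876 + I*√7 (Y = √(-22 + 15) + 3876 = √(-7) + 3876 = I*√7 + 3876 = 3876 + I*√7 ≈ 3876.0 + 2.6458*I)
Y + 4*(23 + F(-8, 2)) = (3876 + I*√7) + 4*(23 + ((-8)² + 2²)) = (3876 + I*√7) + 4*(23 + (64 + 4)) = (3876 + I*√7) + 4*(23 + 68) = (3876 + I*√7) + 4*91 = (3876 + I*√7) + 364 = 4240 + I*√7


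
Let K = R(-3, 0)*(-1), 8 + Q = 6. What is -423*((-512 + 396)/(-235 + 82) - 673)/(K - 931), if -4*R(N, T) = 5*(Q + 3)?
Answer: -19336364/63223 ≈ -305.84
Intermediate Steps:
Q = -2 (Q = -8 + 6 = -2)
R(N, T) = -5/4 (R(N, T) = -5*(-2 + 3)/4 = -5/4)
K = 5/4 (K = -5/4*(-1) = 5/4 ≈ 1.2500)
-423*((-512 + 396)/(-235 + 82) - 673)/(K - 931) = -423*((-512 + 396)/(-235 + 82) - 673)/(5/4 - 931) = -423*(-116/(-153) - 673)/(-3719/4) = -423*(-116*(-1/153) - 673)*(-4)/3719 = -423*(116/153 - 673)*(-4)/3719 = -(-4834091)*(-4)/(17*3719) = -423*411412/569007 = -19336364/63223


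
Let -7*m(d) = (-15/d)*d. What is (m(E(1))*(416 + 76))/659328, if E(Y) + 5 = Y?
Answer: 615/384608 ≈ 0.0015990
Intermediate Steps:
E(Y) = -5 + Y
m(d) = 15/7 (m(d) = -(-15/d)*d/7 = -⅐*(-15) = 15/7)
(m(E(1))*(416 + 76))/659328 = (15*(416 + 76)/7)/659328 = ((15/7)*492)*(1/659328) = (7380/7)*(1/659328) = 615/384608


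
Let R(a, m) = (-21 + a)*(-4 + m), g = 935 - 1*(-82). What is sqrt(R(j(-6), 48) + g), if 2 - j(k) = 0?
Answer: sqrt(181) ≈ 13.454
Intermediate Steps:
j(k) = 2 (j(k) = 2 - 1*0 = 2 + 0 = 2)
g = 1017 (g = 935 + 82 = 1017)
sqrt(R(j(-6), 48) + g) = sqrt((84 - 21*48 - 4*2 + 2*48) + 1017) = sqrt((84 - 1008 - 8 + 96) + 1017) = sqrt(-836 + 1017) = sqrt(181)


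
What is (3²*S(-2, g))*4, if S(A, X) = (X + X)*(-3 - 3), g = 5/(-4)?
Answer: 540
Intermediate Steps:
g = -5/4 (g = 5*(-¼) = -5/4 ≈ -1.2500)
S(A, X) = -12*X (S(A, X) = (2*X)*(-6) = -12*X)
(3²*S(-2, g))*4 = (3²*(-12*(-5/4)))*4 = (9*15)*4 = 135*4 = 540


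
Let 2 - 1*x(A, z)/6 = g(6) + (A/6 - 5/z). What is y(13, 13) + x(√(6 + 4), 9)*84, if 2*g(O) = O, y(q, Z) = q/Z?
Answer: -223 - 84*√10 ≈ -488.63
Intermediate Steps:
g(O) = O/2
x(A, z) = -6 - A + 30/z (x(A, z) = 12 - 6*((½)*6 + (A/6 - 5/z)) = 12 - 6*(3 + (A*(⅙) - 5/z)) = 12 - 6*(3 + (A/6 - 5/z)) = 12 - 6*(3 + (-5/z + A/6)) = 12 - 6*(3 - 5/z + A/6) = 12 + (-18 - A + 30/z) = -6 - A + 30/z)
y(13, 13) + x(√(6 + 4), 9)*84 = 13/13 + (-6 - √(6 + 4) + 30/9)*84 = 13*(1/13) + (-6 - √10 + 30*(⅑))*84 = 1 + (-6 - √10 + 10/3)*84 = 1 + (-8/3 - √10)*84 = 1 + (-224 - 84*√10) = -223 - 84*√10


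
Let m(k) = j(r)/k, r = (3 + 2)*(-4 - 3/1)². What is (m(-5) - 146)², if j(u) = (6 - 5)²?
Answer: 534361/25 ≈ 21374.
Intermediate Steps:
r = 245 (r = 5*(-4 - 3*1)² = 5*(-4 - 3)² = 5*(-7)² = 5*49 = 245)
j(u) = 1 (j(u) = 1² = 1)
m(k) = 1/k
(m(-5) - 146)² = (1/(-5) - 146)² = (-⅕ - 146)² = (-731/5)² = 534361/25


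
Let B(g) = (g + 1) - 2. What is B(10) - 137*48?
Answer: -6567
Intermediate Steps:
B(g) = -1 + g (B(g) = (1 + g) - 2 = -1 + g)
B(10) - 137*48 = (-1 + 10) - 137*48 = 9 - 6576 = -6567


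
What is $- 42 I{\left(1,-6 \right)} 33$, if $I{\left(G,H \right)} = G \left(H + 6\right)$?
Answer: $0$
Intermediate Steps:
$I{\left(G,H \right)} = G \left(6 + H\right)$
$- 42 I{\left(1,-6 \right)} 33 = - 42 \cdot 1 \left(6 - 6\right) 33 = - 42 \cdot 1 \cdot 0 \cdot 33 = \left(-42\right) 0 \cdot 33 = 0 \cdot 33 = 0$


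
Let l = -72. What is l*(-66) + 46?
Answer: 4798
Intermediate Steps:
l*(-66) + 46 = -72*(-66) + 46 = 4752 + 46 = 4798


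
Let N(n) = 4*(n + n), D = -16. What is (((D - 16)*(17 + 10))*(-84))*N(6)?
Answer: 3483648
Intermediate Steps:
N(n) = 8*n (N(n) = 4*(2*n) = 8*n)
(((D - 16)*(17 + 10))*(-84))*N(6) = (((-16 - 16)*(17 + 10))*(-84))*(8*6) = (-32*27*(-84))*48 = -864*(-84)*48 = 72576*48 = 3483648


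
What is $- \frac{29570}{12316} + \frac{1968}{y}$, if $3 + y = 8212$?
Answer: $- \frac{109251121}{50551022} \approx -2.1612$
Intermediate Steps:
$y = 8209$ ($y = -3 + 8212 = 8209$)
$- \frac{29570}{12316} + \frac{1968}{y} = - \frac{29570}{12316} + \frac{1968}{8209} = \left(-29570\right) \frac{1}{12316} + 1968 \cdot \frac{1}{8209} = - \frac{14785}{6158} + \frac{1968}{8209} = - \frac{109251121}{50551022}$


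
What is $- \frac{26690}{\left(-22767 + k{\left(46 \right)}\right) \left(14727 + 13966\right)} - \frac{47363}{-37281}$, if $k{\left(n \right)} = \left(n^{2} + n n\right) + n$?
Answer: $\frac{8375765839747}{6592584106479} \approx 1.2705$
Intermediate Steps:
$k{\left(n \right)} = n + 2 n^{2}$ ($k{\left(n \right)} = \left(n^{2} + n^{2}\right) + n = 2 n^{2} + n = n + 2 n^{2}$)
$- \frac{26690}{\left(-22767 + k{\left(46 \right)}\right) \left(14727 + 13966\right)} - \frac{47363}{-37281} = - \frac{26690}{\left(-22767 + 46 \left(1 + 2 \cdot 46\right)\right) \left(14727 + 13966\right)} - \frac{47363}{-37281} = - \frac{26690}{\left(-22767 + 46 \left(1 + 92\right)\right) 28693} - - \frac{47363}{37281} = - \frac{26690}{\left(-22767 + 46 \cdot 93\right) 28693} + \frac{47363}{37281} = - \frac{26690}{\left(-22767 + 4278\right) 28693} + \frac{47363}{37281} = - \frac{26690}{\left(-18489\right) 28693} + \frac{47363}{37281} = - \frac{26690}{-530504877} + \frac{47363}{37281} = \left(-26690\right) \left(- \frac{1}{530504877}\right) + \frac{47363}{37281} = \frac{26690}{530504877} + \frac{47363}{37281} = \frac{8375765839747}{6592584106479}$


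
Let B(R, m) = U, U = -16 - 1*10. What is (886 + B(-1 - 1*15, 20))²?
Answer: 739600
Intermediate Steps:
U = -26 (U = -16 - 10 = -26)
B(R, m) = -26
(886 + B(-1 - 1*15, 20))² = (886 - 26)² = 860² = 739600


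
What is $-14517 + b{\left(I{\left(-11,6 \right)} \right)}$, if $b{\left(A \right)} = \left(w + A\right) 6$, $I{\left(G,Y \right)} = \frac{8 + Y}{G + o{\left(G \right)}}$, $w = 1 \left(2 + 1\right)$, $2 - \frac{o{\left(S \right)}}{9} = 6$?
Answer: $- \frac{681537}{47} \approx -14501.0$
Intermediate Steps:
$o{\left(S \right)} = -36$ ($o{\left(S \right)} = 18 - 54 = -36$)
$w = 3$ ($w = 1 \cdot 3 = 3$)
$I{\left(G,Y \right)} = \frac{8 + Y}{-36 + G}$ ($I{\left(G,Y \right)} = \frac{8 + Y}{G - 36} = \frac{8 + Y}{-36 + G}$)
$b{\left(A \right)} = 18 + 6 A$ ($b{\left(A \right)} = \left(3 + A\right) 6 = 18 + 6 A$)
$-14517 + b{\left(I{\left(-11,6 \right)} \right)} = -14517 + \left(18 + 6 \frac{8 + 6}{-36 - 11}\right) = -14517 + \left(18 + 6 \frac{1}{-47} \cdot 14\right) = -14517 + \left(18 + 6 \left(\left(- \frac{1}{47}\right) 14\right)\right) = -14517 + \left(18 + 6 \left(- \frac{14}{47}\right)\right) = -14517 + \left(18 - \frac{84}{47}\right) = -14517 + \frac{762}{47} = - \frac{681537}{47}$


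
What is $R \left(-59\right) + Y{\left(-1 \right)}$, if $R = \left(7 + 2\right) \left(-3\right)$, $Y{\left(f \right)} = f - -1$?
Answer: $1593$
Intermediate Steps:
$Y{\left(f \right)} = 1 + f$ ($Y{\left(f \right)} = f + 1 = 1 + f$)
$R = -27$ ($R = 9 \left(-3\right) = -27$)
$R \left(-59\right) + Y{\left(-1 \right)} = \left(-27\right) \left(-59\right) + \left(1 - 1\right) = 1593 + 0 = 1593$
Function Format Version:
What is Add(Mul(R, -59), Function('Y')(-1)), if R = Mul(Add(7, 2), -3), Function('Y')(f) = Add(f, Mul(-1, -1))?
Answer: 1593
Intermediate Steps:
Function('Y')(f) = Add(1, f) (Function('Y')(f) = Add(f, 1) = Add(1, f))
R = -27 (R = Mul(9, -3) = -27)
Add(Mul(R, -59), Function('Y')(-1)) = Add(Mul(-27, -59), Add(1, -1)) = Add(1593, 0) = 1593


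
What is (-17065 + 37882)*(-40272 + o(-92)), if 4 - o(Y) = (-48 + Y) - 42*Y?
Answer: -915781464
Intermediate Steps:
o(Y) = 52 + 41*Y (o(Y) = 4 - ((-48 + Y) - 42*Y) = 4 - (-48 - 41*Y) = 4 + (48 + 41*Y) = 52 + 41*Y)
(-17065 + 37882)*(-40272 + o(-92)) = (-17065 + 37882)*(-40272 + (52 + 41*(-92))) = 20817*(-40272 + (52 - 3772)) = 20817*(-40272 - 3720) = 20817*(-43992) = -915781464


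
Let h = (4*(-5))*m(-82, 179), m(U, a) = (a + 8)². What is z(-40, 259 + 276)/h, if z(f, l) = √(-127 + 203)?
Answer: -√19/349690 ≈ -1.2465e-5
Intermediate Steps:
m(U, a) = (8 + a)²
z(f, l) = 2*√19 (z(f, l) = √76 = 2*√19)
h = -699380 (h = (4*(-5))*(8 + 179)² = -20*187² = -20*34969 = -699380)
z(-40, 259 + 276)/h = (2*√19)/(-699380) = (2*√19)*(-1/699380) = -√19/349690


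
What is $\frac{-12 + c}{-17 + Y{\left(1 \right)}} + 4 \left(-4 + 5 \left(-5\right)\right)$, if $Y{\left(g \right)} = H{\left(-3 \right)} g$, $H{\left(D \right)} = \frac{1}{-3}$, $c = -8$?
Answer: $- \frac{1493}{13} \approx -114.85$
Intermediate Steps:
$H{\left(D \right)} = - \frac{1}{3}$
$Y{\left(g \right)} = - \frac{g}{3}$
$\frac{-12 + c}{-17 + Y{\left(1 \right)}} + 4 \left(-4 + 5 \left(-5\right)\right) = \frac{-12 - 8}{-17 - \frac{1}{3}} + 4 \left(-4 + 5 \left(-5\right)\right) = - \frac{20}{-17 - \frac{1}{3}} + 4 \left(-4 - 25\right) = - \frac{20}{- \frac{52}{3}} + 4 \left(-29\right) = \left(-20\right) \left(- \frac{3}{52}\right) - 116 = \frac{15}{13} - 116 = - \frac{1493}{13}$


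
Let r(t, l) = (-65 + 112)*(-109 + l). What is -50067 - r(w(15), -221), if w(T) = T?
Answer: -34557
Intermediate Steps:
r(t, l) = -5123 + 47*l (r(t, l) = 47*(-109 + l) = -5123 + 47*l)
-50067 - r(w(15), -221) = -50067 - (-5123 + 47*(-221)) = -50067 - (-5123 - 10387) = -50067 - 1*(-15510) = -50067 + 15510 = -34557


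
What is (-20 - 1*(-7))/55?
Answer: -13/55 ≈ -0.23636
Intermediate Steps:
(-20 - 1*(-7))/55 = (-20 + 7)*(1/55) = -13*1/55 = -13/55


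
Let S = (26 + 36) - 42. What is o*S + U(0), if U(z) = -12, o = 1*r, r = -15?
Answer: -312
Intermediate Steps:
o = -15 (o = 1*(-15) = -15)
S = 20 (S = 62 - 42 = 20)
o*S + U(0) = -15*20 - 12 = -300 - 12 = -312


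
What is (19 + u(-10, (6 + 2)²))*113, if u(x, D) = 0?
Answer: 2147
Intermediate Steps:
(19 + u(-10, (6 + 2)²))*113 = (19 + 0)*113 = 19*113 = 2147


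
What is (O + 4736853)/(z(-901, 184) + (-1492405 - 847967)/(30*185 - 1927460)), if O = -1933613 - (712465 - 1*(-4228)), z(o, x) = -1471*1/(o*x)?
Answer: 332409813417074840/195411680629 ≈ 1.7011e+6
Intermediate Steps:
z(o, x) = -1471/(o*x) (z(o, x) = -1471*1/(o*x) = -1471/(o*x))
O = -2650306 (O = -1933613 - (712465 + 4228) = -1933613 - 1*716693 = -1933613 - 716693 = -2650306)
(O + 4736853)/(z(-901, 184) + (-1492405 - 847967)/(30*185 - 1927460)) = (-2650306 + 4736853)/(-1471/(-901*184) + (-1492405 - 847967)/(30*185 - 1927460)) = 2086547/(-1471*(-1/901)*1/184 - 2340372/(5550 - 1927460)) = 2086547/(1471/165784 - 2340372/(-1921910)) = 2086547/(1471/165784 - 2340372*(-1/1921910)) = 2086547/(1471/165784 + 1170186/960955) = 2086547/(195411680629/159310963720) = 2086547*(159310963720/195411680629) = 332409813417074840/195411680629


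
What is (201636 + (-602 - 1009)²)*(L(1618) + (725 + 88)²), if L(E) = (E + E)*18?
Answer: 2011619022669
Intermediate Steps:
L(E) = 36*E (L(E) = (2*E)*18 = 36*E)
(201636 + (-602 - 1009)²)*(L(1618) + (725 + 88)²) = (201636 + (-602 - 1009)²)*(36*1618 + (725 + 88)²) = (201636 + (-1611)²)*(58248 + 813²) = (201636 + 2595321)*(58248 + 660969) = 2796957*719217 = 2011619022669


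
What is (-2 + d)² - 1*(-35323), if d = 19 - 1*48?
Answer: 36284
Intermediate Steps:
d = -29 (d = 19 - 48 = -29)
(-2 + d)² - 1*(-35323) = (-2 - 29)² - 1*(-35323) = (-31)² + 35323 = 961 + 35323 = 36284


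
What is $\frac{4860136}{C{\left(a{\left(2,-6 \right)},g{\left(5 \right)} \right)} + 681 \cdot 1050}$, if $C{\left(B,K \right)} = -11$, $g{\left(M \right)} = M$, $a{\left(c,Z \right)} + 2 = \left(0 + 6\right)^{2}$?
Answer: $\frac{4860136}{715039} \approx 6.797$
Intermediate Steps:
$a{\left(c,Z \right)} = 34$ ($a{\left(c,Z \right)} = -2 + \left(0 + 6\right)^{2} = -2 + 6^{2} = -2 + 36 = 34$)
$\frac{4860136}{C{\left(a{\left(2,-6 \right)},g{\left(5 \right)} \right)} + 681 \cdot 1050} = \frac{4860136}{-11 + 681 \cdot 1050} = \frac{4860136}{-11 + 715050} = \frac{4860136}{715039}$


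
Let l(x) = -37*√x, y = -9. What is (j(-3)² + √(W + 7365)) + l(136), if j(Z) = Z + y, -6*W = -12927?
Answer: 144 + √38078/2 - 74*√34 ≈ -189.92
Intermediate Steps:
W = 4309/2 (W = -⅙*(-12927) = 4309/2 ≈ 2154.5)
j(Z) = -9 + Z (j(Z) = Z - 9 = -9 + Z)
(j(-3)² + √(W + 7365)) + l(136) = ((-9 - 3)² + √(4309/2 + 7365)) - 74*√34 = ((-12)² + √(19039/2)) - 74*√34 = (144 + √38078/2) - 74*√34 = 144 + √38078/2 - 74*√34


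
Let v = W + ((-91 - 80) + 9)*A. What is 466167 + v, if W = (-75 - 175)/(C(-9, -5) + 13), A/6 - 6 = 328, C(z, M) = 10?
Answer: 3254687/23 ≈ 1.4151e+5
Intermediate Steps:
A = 2004 (A = 36 + 6*328 = 36 + 1968 = 2004)
W = -250/23 (W = (-75 - 175)/(10 + 13) = -250/23 ≈ -10.870)
v = -7467154/23 (v = -250/23 + ((-91 - 80) + 9)*2004 = -250/23 + (-171 + 9)*2004 = -250/23 - 162*2004 = -250/23 - 324648 = -7467154/23 ≈ -3.2466e+5)
466167 + v = 466167 - 7467154/23 = 3254687/23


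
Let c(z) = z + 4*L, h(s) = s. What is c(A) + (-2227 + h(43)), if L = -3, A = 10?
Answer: -2186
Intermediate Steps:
c(z) = -12 + z (c(z) = z + 4*(-3) = z - 12 = -12 + z)
c(A) + (-2227 + h(43)) = (-12 + 10) + (-2227 + 43) = -2 - 2184 = -2186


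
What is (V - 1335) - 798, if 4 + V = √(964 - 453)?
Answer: -2137 + √511 ≈ -2114.4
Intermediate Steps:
V = -4 + √511 (V = -4 + √(964 - 453) = -4 + √511 ≈ 18.605)
(V - 1335) - 798 = ((-4 + √511) - 1335) - 798 = (-1339 + √511) - 798 = -2137 + √511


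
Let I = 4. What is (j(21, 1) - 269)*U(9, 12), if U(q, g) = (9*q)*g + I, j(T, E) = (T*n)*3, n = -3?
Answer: -447008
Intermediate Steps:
j(T, E) = -9*T (j(T, E) = (T*(-3))*3 = -3*T*3 = -9*T)
U(q, g) = 4 + 9*g*q (U(q, g) = (9*q)*g + 4 = 9*g*q + 4 = 4 + 9*g*q)
(j(21, 1) - 269)*U(9, 12) = (-9*21 - 269)*(4 + 9*12*9) = (-189 - 269)*(4 + 972) = -458*976 = -447008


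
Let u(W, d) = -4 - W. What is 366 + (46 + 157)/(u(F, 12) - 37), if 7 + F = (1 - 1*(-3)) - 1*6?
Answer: 11509/32 ≈ 359.66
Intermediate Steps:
F = -9 (F = -7 + ((1 - 1*(-3)) - 1*6) = -7 + ((1 + 3) - 6) = -7 + (4 - 6) = -7 - 2 = -9)
366 + (46 + 157)/(u(F, 12) - 37) = 366 + (46 + 157)/((-4 - 1*(-9)) - 37) = 366 + 203/((-4 + 9) - 37) = 366 + 203/(5 - 37) = 366 + 203/(-32) = 366 + 203*(-1/32) = 366 - 203/32 = 11509/32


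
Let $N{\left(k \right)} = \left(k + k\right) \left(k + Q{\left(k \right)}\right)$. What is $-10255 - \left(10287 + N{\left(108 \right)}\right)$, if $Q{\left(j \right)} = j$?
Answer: $-67198$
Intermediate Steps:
$N{\left(k \right)} = 4 k^{2}$ ($N{\left(k \right)} = \left(k + k\right) \left(k + k\right) = 2 k 2 k = 4 k^{2}$)
$-10255 - \left(10287 + N{\left(108 \right)}\right) = -10255 - \left(10287 + 4 \cdot 108^{2}\right) = -10255 - \left(10287 + 4 \cdot 11664\right) = -10255 - 56943 = -67198$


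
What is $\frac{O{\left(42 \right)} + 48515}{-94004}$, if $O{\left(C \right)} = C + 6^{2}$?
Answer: $- \frac{48593}{94004} \approx -0.51692$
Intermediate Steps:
$O{\left(C \right)} = 36 + C$ ($O{\left(C \right)} = C + 36 = 36 + C$)
$\frac{O{\left(42 \right)} + 48515}{-94004} = \frac{\left(36 + 42\right) + 48515}{-94004} = \left(78 + 48515\right) \left(- \frac{1}{94004}\right) = 48593 \left(- \frac{1}{94004}\right) = - \frac{48593}{94004}$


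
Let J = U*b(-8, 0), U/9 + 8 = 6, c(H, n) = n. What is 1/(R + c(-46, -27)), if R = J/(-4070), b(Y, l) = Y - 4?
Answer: -2035/55053 ≈ -0.036964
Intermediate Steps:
b(Y, l) = -4 + Y
U = -18 (U = -72 + 9*6 = -72 + 54 = -18)
J = 216 (J = -18*(-4 - 8) = -18*(-12) = 216)
R = -108/2035 (R = 216/(-4070) = 216*(-1/4070) = -108/2035 ≈ -0.053071)
1/(R + c(-46, -27)) = 1/(-108/2035 - 27) = 1/(-55053/2035) = -2035/55053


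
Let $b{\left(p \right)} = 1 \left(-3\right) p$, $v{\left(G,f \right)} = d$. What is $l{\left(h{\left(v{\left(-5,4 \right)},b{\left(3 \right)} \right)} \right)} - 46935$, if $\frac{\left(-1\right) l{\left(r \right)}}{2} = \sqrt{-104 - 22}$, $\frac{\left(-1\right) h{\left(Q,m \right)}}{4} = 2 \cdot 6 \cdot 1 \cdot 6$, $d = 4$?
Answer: $-46935 - 6 i \sqrt{14} \approx -46935.0 - 22.45 i$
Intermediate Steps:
$v{\left(G,f \right)} = 4$
$b{\left(p \right)} = - 3 p$
$h{\left(Q,m \right)} = -288$ ($h{\left(Q,m \right)} = - 4 \cdot 2 \cdot 6 \cdot 1 \cdot 6 = - 4 \cdot 2 \cdot 6 \cdot 6 = - 4 \cdot 12 \cdot 6 = \left(-4\right) 72 = -288$)
$l{\left(r \right)} = - 6 i \sqrt{14}$ ($l{\left(r \right)} = - 2 \sqrt{-104 - 22} = - 2 \sqrt{-126} = - 2 \cdot 3 i \sqrt{14} = - 6 i \sqrt{14}$)
$l{\left(h{\left(v{\left(-5,4 \right)},b{\left(3 \right)} \right)} \right)} - 46935 = - 6 i \sqrt{14} - 46935 = -46935 - 6 i \sqrt{14}$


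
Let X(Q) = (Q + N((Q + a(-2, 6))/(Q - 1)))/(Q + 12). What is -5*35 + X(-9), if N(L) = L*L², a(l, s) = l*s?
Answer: -174913/1000 ≈ -174.91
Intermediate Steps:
N(L) = L³
X(Q) = (Q + (-12 + Q)³/(-1 + Q)³)/(12 + Q) (X(Q) = (Q + ((Q - 2*6)/(Q - 1))³)/(Q + 12) = (Q + ((Q - 12)/(-1 + Q))³)/(12 + Q) = (Q + ((-12 + Q)/(-1 + Q))³)/(12 + Q) = (Q + (-12 + Q)³/(-1 + Q)³)/(12 + Q))
-5*35 + X(-9) = -5*35 + ((-12 - 9)³ - 9*(-1 - 9)³)/((-1 - 9)³*(12 - 9)) = -175 + ((-21)³ - 9*(-10)³)/((-10)³*3) = -175 - 1/1000*⅓*(-9261 - 9*(-1000)) = -175 - 1/1000*⅓*(-9261 + 9000) = -175 - 1/1000*⅓*(-261) = -175 + 87/1000 = -174913/1000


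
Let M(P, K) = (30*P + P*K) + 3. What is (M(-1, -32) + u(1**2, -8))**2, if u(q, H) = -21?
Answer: 256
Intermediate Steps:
M(P, K) = 3 + 30*P + K*P (M(P, K) = (30*P + K*P) + 3 = 3 + 30*P + K*P)
(M(-1, -32) + u(1**2, -8))**2 = ((3 + 30*(-1) - 32*(-1)) - 21)**2 = ((3 - 30 + 32) - 21)**2 = (5 - 21)**2 = (-16)**2 = 256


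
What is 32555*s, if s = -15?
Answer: -488325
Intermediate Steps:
32555*s = 32555*(-15) = -488325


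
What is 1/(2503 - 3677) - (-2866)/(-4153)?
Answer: -3368837/4875622 ≈ -0.69096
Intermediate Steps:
1/(2503 - 3677) - (-2866)/(-4153) = 1/(-1174) - (-2866)*(-1)/4153 = -1/1174 - 1*2866/4153 = -1/1174 - 2866/4153 = -3368837/4875622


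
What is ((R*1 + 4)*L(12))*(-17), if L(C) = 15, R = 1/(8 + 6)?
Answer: -14535/14 ≈ -1038.2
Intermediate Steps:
R = 1/14 ≈ 0.071429
((R*1 + 4)*L(12))*(-17) = (((1/14)*1 + 4)*15)*(-17) = ((1/14 + 4)*15)*(-17) = ((57/14)*15)*(-17) = (855/14)*(-17) = -14535/14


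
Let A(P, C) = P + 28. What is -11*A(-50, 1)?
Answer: 242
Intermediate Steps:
A(P, C) = 28 + P
-11*A(-50, 1) = -11*(28 - 50) = -11*(-22) = 242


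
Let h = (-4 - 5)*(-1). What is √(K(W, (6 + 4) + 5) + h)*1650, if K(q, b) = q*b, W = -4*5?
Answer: 1650*I*√291 ≈ 28147.0*I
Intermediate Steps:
W = -20
h = 9 (h = -9*(-1) = 9)
K(q, b) = b*q
√(K(W, (6 + 4) + 5) + h)*1650 = √(((6 + 4) + 5)*(-20) + 9)*1650 = √((10 + 5)*(-20) + 9)*1650 = √(15*(-20) + 9)*1650 = √(-300 + 9)*1650 = √(-291)*1650 = (I*√291)*1650 = 1650*I*√291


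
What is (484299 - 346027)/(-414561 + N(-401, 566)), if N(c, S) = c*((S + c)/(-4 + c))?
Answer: -116667/349648 ≈ -0.33367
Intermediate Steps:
N(c, S) = c*(S + c)/(-4 + c) (N(c, S) = c*((S + c)/(-4 + c)) = c*(S + c)/(-4 + c))
(484299 - 346027)/(-414561 + N(-401, 566)) = (484299 - 346027)/(-414561 - 401*(566 - 401)/(-4 - 401)) = 138272/(-414561 - 401*165/(-405)) = 138272/(-414561 - 401*(-1/405)*165) = 138272/(-414561 + 4411/27) = 138272/(-11188736/27) = 138272*(-27/11188736) = -116667/349648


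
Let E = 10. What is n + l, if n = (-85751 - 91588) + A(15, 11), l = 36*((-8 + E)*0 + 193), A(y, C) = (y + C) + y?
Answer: -170350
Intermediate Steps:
A(y, C) = C + 2*y (A(y, C) = (C + y) + y = C + 2*y)
l = 6948 (l = 36*((-8 + 10)*0 + 193) = 36*(2*0 + 193) = 36*(0 + 193) = 36*193 = 6948)
n = -177298 (n = (-85751 - 91588) + (11 + 2*15) = -177339 + (11 + 30) = -177339 + 41 = -177298)
n + l = -177298 + 6948 = -170350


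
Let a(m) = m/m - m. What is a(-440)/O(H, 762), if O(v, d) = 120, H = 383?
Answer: 147/40 ≈ 3.6750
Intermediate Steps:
a(m) = 1 - m
a(-440)/O(H, 762) = (1 - 1*(-440))/120 = (1 + 440)*(1/120) = 441*(1/120) = 147/40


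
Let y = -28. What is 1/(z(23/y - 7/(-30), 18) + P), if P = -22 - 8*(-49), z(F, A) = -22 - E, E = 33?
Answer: 1/315 ≈ 0.0031746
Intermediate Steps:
z(F, A) = -55 (z(F, A) = -22 - 1*33 = -22 - 33 = -55)
P = 370 (P = -22 + 392 = 370)
1/(z(23/y - 7/(-30), 18) + P) = 1/(-55 + 370) = 1/315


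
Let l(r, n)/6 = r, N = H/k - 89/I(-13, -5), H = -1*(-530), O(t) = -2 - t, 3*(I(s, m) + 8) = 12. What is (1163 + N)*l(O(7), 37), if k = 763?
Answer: -97726581/1526 ≈ -64041.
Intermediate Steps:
I(s, m) = -4 (I(s, m) = -8 + (⅓)*12 = -8 + 4 = -4)
H = 530
N = 70027/3052 (N = 530/763 - 89/(-4) = 530*(1/763) - 89*(-¼) = 530/763 + 89/4 = 70027/3052 ≈ 22.945)
l(r, n) = 6*r
(1163 + N)*l(O(7), 37) = (1163 + 70027/3052)*(6*(-2 - 1*7)) = 3619503*(6*(-2 - 7))/3052 = 3619503*(6*(-9))/3052 = (3619503/3052)*(-54) = -97726581/1526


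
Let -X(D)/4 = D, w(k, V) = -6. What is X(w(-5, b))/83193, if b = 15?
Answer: 8/27731 ≈ 0.00028849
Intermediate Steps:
X(D) = -4*D
X(w(-5, b))/83193 = -4*(-6)/83193 = 24*(1/83193) = 8/27731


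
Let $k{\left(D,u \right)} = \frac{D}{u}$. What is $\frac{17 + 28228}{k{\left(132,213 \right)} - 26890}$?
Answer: $- \frac{668465}{636382} \approx -1.0504$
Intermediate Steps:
$\frac{17 + 28228}{k{\left(132,213 \right)} - 26890} = \frac{17 + 28228}{\frac{132}{213} - 26890} = \frac{28245}{132 \cdot \frac{1}{213} - 26890} = \frac{28245}{\frac{44}{71} - 26890} = \frac{28245}{- \frac{1909146}{71}} = 28245 \left(- \frac{71}{1909146}\right) = - \frac{668465}{636382}$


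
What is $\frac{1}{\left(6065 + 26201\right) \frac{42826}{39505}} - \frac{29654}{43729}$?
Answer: $- \frac{5853553280017}{8632252753852} \approx -0.6781$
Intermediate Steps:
$\frac{1}{\left(6065 + 26201\right) \frac{42826}{39505}} - \frac{29654}{43729} = \frac{1}{32266 \cdot 42826 \cdot \frac{1}{39505}} - \frac{29654}{43729} = \frac{1}{32266 \cdot \frac{42826}{39505}} - \frac{29654}{43729} = \frac{1}{32266} \cdot \frac{39505}{42826} - \frac{29654}{43729} = \frac{39505}{1381823716} - \frac{29654}{43729} = - \frac{5853553280017}{8632252753852}$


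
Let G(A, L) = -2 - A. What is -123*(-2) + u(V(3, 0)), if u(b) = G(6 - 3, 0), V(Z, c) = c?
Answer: 241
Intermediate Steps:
u(b) = -5 (u(b) = -2 - (6 - 3) = -2 - 1*3 = -2 - 3 = -5)
-123*(-2) + u(V(3, 0)) = -123*(-2) - 5 = 246 - 5 = 241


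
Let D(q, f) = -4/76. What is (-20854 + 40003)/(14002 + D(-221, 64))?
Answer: 121277/88679 ≈ 1.3676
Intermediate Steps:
D(q, f) = -1/19 (D(q, f) = -4*1/76 = -1/19)
(-20854 + 40003)/(14002 + D(-221, 64)) = (-20854 + 40003)/(14002 - 1/19) = 19149/(266037/19) = 19149*(19/266037) = 121277/88679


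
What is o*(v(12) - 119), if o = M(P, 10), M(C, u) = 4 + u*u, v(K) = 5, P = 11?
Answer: -11856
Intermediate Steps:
M(C, u) = 4 + u²
o = 104 (o = 4 + 10² = 4 + 100 = 104)
o*(v(12) - 119) = 104*(5 - 119) = 104*(-114) = -11856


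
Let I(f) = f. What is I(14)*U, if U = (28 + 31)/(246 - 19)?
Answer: 826/227 ≈ 3.6388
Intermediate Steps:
U = 59/227 ≈ 0.25991
I(14)*U = 14*(59/227) = 826/227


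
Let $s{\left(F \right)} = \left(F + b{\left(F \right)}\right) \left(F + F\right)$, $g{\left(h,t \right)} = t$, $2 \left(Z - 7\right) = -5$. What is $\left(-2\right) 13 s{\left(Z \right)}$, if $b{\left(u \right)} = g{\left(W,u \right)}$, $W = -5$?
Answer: $-2106$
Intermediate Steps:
$Z = \frac{9}{2}$ ($Z = 7 + \frac{1}{2} \left(-5\right) = 7 - \frac{5}{2} = \frac{9}{2} \approx 4.5$)
$b{\left(u \right)} = u$
$s{\left(F \right)} = 4 F^{2}$ ($s{\left(F \right)} = \left(F + F\right) \left(F + F\right) = 2 F 2 F = 4 F^{2}$)
$\left(-2\right) 13 s{\left(Z \right)} = \left(-2\right) 13 \cdot 4 \left(\frac{9}{2}\right)^{2} = - 26 \cdot 4 \cdot \frac{81}{4} = \left(-26\right) 81 = -2106$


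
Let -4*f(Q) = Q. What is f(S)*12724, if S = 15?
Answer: -47715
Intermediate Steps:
f(Q) = -Q/4
f(S)*12724 = -¼*15*12724 = -15/4*12724 = -47715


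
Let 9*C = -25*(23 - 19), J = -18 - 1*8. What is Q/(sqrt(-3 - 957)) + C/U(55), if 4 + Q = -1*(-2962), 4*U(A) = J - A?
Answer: 400/729 - 493*I*sqrt(15)/20 ≈ 0.5487 - 95.469*I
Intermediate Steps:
J = -26 (J = -18 - 8 = -26)
C = -100/9 (C = (-25*(23 - 19))/9 = (-25*4)/9 = (1/9)*(-100) = -100/9 ≈ -11.111)
U(A) = -13/2 - A/4 (U(A) = (-26 - A)/4 = -13/2 - A/4)
Q = 2958 (Q = -4 - 1*(-2962) = -4 + 2962 = 2958)
Q/(sqrt(-3 - 957)) + C/U(55) = 2958/(sqrt(-3 - 957)) - 100/(9*(-13/2 - 1/4*55)) = 2958/(sqrt(-960)) - 100/(9*(-13/2 - 55/4)) = 2958/((8*I*sqrt(15))) - 100/(9*(-81/4)) = 2958*(-I*sqrt(15)/120) - 100/9*(-4/81) = -493*I*sqrt(15)/20 + 400/729 = 400/729 - 493*I*sqrt(15)/20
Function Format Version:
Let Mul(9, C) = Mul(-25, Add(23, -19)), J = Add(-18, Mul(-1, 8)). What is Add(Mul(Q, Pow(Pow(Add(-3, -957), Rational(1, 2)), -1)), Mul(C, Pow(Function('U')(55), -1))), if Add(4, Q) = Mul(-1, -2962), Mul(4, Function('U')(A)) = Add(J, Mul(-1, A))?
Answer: Add(Rational(400, 729), Mul(Rational(-493, 20), I, Pow(15, Rational(1, 2)))) ≈ Add(0.54870, Mul(-95.469, I))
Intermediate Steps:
J = -26 (J = Add(-18, -8) = -26)
C = Rational(-100, 9) (C = Mul(Rational(1, 9), Mul(-25, Add(23, -19))) = Mul(Rational(1, 9), Mul(-25, 4)) = Mul(Rational(1, 9), -100) = Rational(-100, 9) ≈ -11.111)
Function('U')(A) = Add(Rational(-13, 2), Mul(Rational(-1, 4), A)) (Function('U')(A) = Mul(Rational(1, 4), Add(-26, Mul(-1, A))) = Add(Rational(-13, 2), Mul(Rational(-1, 4), A)))
Q = 2958 (Q = Add(-4, Mul(-1, -2962)) = Add(-4, 2962) = 2958)
Add(Mul(Q, Pow(Pow(Add(-3, -957), Rational(1, 2)), -1)), Mul(C, Pow(Function('U')(55), -1))) = Add(Mul(2958, Pow(Pow(Add(-3, -957), Rational(1, 2)), -1)), Mul(Rational(-100, 9), Pow(Add(Rational(-13, 2), Mul(Rational(-1, 4), 55)), -1))) = Add(Mul(2958, Pow(Pow(-960, Rational(1, 2)), -1)), Mul(Rational(-100, 9), Pow(Add(Rational(-13, 2), Rational(-55, 4)), -1))) = Add(Mul(2958, Pow(Mul(8, I, Pow(15, Rational(1, 2))), -1)), Mul(Rational(-100, 9), Pow(Rational(-81, 4), -1))) = Add(Mul(2958, Mul(Rational(-1, 120), I, Pow(15, Rational(1, 2)))), Mul(Rational(-100, 9), Rational(-4, 81))) = Add(Mul(Rational(-493, 20), I, Pow(15, Rational(1, 2))), Rational(400, 729)) = Add(Rational(400, 729), Mul(Rational(-493, 20), I, Pow(15, Rational(1, 2))))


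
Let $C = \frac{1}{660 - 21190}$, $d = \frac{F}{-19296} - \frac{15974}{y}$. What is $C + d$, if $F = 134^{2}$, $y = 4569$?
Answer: $- \frac{4982860333}{1125618840} \approx -4.4268$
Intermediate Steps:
$F = 17956$
$d = - \frac{485417}{109656}$ ($d = \frac{17956}{-19296} - \frac{15974}{4569} = 17956 \left(- \frac{1}{19296}\right) - \frac{15974}{4569} = - \frac{67}{72} - \frac{15974}{4569} = - \frac{485417}{109656} \approx -4.4267$)
$C = - \frac{1}{20530}$ ($C = \frac{1}{-20530} = - \frac{1}{20530} \approx -4.8709 \cdot 10^{-5}$)
$C + d = - \frac{1}{20530} - \frac{485417}{109656} = - \frac{4982860333}{1125618840}$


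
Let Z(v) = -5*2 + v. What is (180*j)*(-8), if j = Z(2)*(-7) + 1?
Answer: -82080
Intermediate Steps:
Z(v) = -10 + v
j = 57 (j = (-10 + 2)*(-7) + 1 = -8*(-7) + 1 = 56 + 1 = 57)
(180*j)*(-8) = (180*57)*(-8) = 10260*(-8) = -82080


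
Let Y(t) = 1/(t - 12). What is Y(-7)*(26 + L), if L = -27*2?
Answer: 28/19 ≈ 1.4737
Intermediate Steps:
L = -54
Y(t) = 1/(-12 + t)
Y(-7)*(26 + L) = (26 - 54)/(-12 - 7) = -28/(-19) = -1/19*(-28) = 28/19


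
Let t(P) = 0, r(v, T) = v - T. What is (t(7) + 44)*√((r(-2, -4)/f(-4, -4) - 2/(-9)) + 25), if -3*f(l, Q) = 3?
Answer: 44*√209/3 ≈ 212.03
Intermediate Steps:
f(l, Q) = -1 (f(l, Q) = -⅓*3 = -1)
(t(7) + 44)*√((r(-2, -4)/f(-4, -4) - 2/(-9)) + 25) = (0 + 44)*√(((-2 - 1*(-4))/(-1) - 2/(-9)) + 25) = 44*√(((-2 + 4)*(-1) - 2*(-⅑)) + 25) = 44*√((2*(-1) + 2/9) + 25) = 44*√((-2 + 2/9) + 25) = 44*√(-16/9 + 25) = 44*√(209/9) = 44*(√209/3) = 44*√209/3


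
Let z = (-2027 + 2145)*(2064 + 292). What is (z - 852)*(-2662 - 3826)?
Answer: -1798188128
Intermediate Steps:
z = 278008 (z = 118*2356 = 278008)
(z - 852)*(-2662 - 3826) = (278008 - 852)*(-2662 - 3826) = 277156*(-6488) = -1798188128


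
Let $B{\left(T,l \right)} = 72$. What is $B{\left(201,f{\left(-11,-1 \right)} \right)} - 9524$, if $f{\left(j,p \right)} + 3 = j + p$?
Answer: $-9452$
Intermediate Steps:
$f{\left(j,p \right)} = -3 + j + p$ ($f{\left(j,p \right)} = -3 + \left(j + p\right) = -3 + j + p$)
$B{\left(201,f{\left(-11,-1 \right)} \right)} - 9524 = 72 - 9524 = -9452$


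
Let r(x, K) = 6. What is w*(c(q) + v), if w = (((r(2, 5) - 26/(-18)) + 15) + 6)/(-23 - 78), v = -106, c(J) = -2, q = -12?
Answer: 3072/101 ≈ 30.416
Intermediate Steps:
w = -256/909 (w = (((6 - 26/(-18)) + 15) + 6)/(-23 - 78) = (((6 - 26*(-1/18)) + 15) + 6)/(-101) = (((6 + 13/9) + 15) + 6)*(-1/101) = ((67/9 + 15) + 6)*(-1/101) = (202/9 + 6)*(-1/101) = (256/9)*(-1/101) = -256/909 ≈ -0.28163)
w*(c(q) + v) = -256*(-2 - 106)/909 = -256/909*(-108) = 3072/101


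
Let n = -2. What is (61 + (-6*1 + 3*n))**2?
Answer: 2401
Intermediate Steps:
(61 + (-6*1 + 3*n))**2 = (61 + (-6*1 + 3*(-2)))**2 = (61 + (-6 - 6))**2 = (61 - 12)**2 = 49**2 = 2401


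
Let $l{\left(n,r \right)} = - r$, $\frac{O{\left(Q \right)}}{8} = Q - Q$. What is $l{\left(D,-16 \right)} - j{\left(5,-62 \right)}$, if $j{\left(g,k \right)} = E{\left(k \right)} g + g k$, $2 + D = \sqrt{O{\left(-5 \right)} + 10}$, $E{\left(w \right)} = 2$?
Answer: $316$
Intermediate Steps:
$O{\left(Q \right)} = 0$ ($O{\left(Q \right)} = 8 \left(Q - Q\right) = 8 \cdot 0 = 0$)
$D = -2 + \sqrt{10}$ ($D = -2 + \sqrt{0 + 10} = -2 + \sqrt{10} \approx 1.1623$)
$j{\left(g,k \right)} = 2 g + g k$
$l{\left(D,-16 \right)} - j{\left(5,-62 \right)} = \left(-1\right) \left(-16\right) - 5 \left(2 - 62\right) = 16 - 5 \left(-60\right) = 16 - -300 = 16 + 300 = 316$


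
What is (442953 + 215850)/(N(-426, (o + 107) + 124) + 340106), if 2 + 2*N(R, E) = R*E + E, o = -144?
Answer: 1317606/643235 ≈ 2.0484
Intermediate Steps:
N(R, E) = -1 + E/2 + E*R/2 (N(R, E) = -1 + (R*E + E)/2 = -1 + (E*R + E)/2 = -1 + (E + E*R)/2 = -1 + (E/2 + E*R/2) = -1 + E/2 + E*R/2)
(442953 + 215850)/(N(-426, (o + 107) + 124) + 340106) = (442953 + 215850)/((-1 + ((-144 + 107) + 124)/2 + (½)*((-144 + 107) + 124)*(-426)) + 340106) = 658803/((-1 + (-37 + 124)/2 + (½)*(-37 + 124)*(-426)) + 340106) = 658803/((-1 + (½)*87 + (½)*87*(-426)) + 340106) = 658803/((-1 + 87/2 - 18531) + 340106) = 658803/(-36977/2 + 340106) = 658803/(643235/2) = 658803*(2/643235) = 1317606/643235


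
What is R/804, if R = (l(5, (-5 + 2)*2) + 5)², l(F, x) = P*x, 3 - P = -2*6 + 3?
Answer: 67/12 ≈ 5.5833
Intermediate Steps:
P = 12 (P = 3 - (-2*6 + 3) = 3 - (-12 + 3) = 3 - 1*(-9) = 3 + 9 = 12)
l(F, x) = 12*x
R = 4489 (R = (12*((-5 + 2)*2) + 5)² = (12*(-3*2) + 5)² = (12*(-6) + 5)² = (-72 + 5)² = (-67)² = 4489)
R/804 = 4489/804 = 4489*(1/804) = 67/12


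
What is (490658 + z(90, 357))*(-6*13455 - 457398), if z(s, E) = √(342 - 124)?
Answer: -264036808224 - 538128*√218 ≈ -2.6404e+11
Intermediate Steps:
z(s, E) = √218
(490658 + z(90, 357))*(-6*13455 - 457398) = (490658 + √218)*(-6*13455 - 457398) = (490658 + √218)*(-80730 - 457398) = (490658 + √218)*(-538128) = -264036808224 - 538128*√218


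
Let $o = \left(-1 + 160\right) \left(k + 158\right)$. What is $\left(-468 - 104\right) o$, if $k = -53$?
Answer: $-9549540$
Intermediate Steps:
$o = 16695$ ($o = \left(-1 + 160\right) \left(-53 + 158\right) = 159 \cdot 105 = 16695$)
$\left(-468 - 104\right) o = \left(-468 - 104\right) 16695 = \left(-572\right) 16695 = -9549540$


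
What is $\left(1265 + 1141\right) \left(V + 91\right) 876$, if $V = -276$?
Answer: $-389916360$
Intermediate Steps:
$\left(1265 + 1141\right) \left(V + 91\right) 876 = \left(1265 + 1141\right) \left(-276 + 91\right) 876 = 2406 \left(-185\right) 876 = \left(-445110\right) 876 = -389916360$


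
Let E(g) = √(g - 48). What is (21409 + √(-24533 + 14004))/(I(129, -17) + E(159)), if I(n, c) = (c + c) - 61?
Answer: -(21409 + I*√10529)/(95 - √111) ≈ -253.47 - 1.2148*I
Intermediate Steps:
I(n, c) = -61 + 2*c (I(n, c) = 2*c - 61 = -61 + 2*c)
E(g) = √(-48 + g)
(21409 + √(-24533 + 14004))/(I(129, -17) + E(159)) = (21409 + √(-24533 + 14004))/((-61 + 2*(-17)) + √(-48 + 159)) = (21409 + √(-10529))/((-61 - 34) + √111) = (21409 + I*√10529)/(-95 + √111)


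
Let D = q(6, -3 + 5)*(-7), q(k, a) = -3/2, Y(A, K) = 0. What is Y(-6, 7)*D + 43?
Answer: 43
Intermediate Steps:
q(k, a) = -3/2 (q(k, a) = -3*½ = -3/2)
D = 21/2 (D = -3/2*(-7) = 21/2 ≈ 10.500)
Y(-6, 7)*D + 43 = 0*(21/2) + 43 = 0 + 43 = 43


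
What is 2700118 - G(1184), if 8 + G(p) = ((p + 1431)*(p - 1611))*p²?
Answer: 1565322119006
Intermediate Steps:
G(p) = -8 + p²*(-1611 + p)*(1431 + p) (G(p) = -8 + ((p + 1431)*(p - 1611))*p² = -8 + ((1431 + p)*(-1611 + p))*p² = -8 + ((-1611 + p)*(1431 + p))*p² = -8 + p²*(-1611 + p)*(1431 + p))
2700118 - G(1184) = 2700118 - (-8 + 1184⁴ - 2305341*1184² - 180*1184³) = 2700118 - (-8 + 1965200244736 - 2305341*1401856 - 180*1659797504) = 2700118 - (-8 + 1965200244736 - 3231756112896 - 298763550720) = 2700118 - 1*(-1565319418888) = 2700118 + 1565319418888 = 1565322119006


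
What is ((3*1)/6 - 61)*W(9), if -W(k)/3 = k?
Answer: 3267/2 ≈ 1633.5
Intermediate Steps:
W(k) = -3*k
((3*1)/6 - 61)*W(9) = ((3*1)/6 - 61)*(-3*9) = (3*(⅙) - 61)*(-27) = (½ - 61)*(-27) = -121/2*(-27) = 3267/2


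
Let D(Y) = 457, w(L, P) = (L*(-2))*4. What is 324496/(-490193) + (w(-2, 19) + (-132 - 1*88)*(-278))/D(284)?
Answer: 29839752296/224018201 ≈ 133.20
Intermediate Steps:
w(L, P) = -8*L (w(L, P) = -2*L*4 = -8*L)
324496/(-490193) + (w(-2, 19) + (-132 - 1*88)*(-278))/D(284) = 324496/(-490193) + (-8*(-2) + (-132 - 1*88)*(-278))/457 = 324496*(-1/490193) + (16 + (-132 - 88)*(-278))*(1/457) = -324496/490193 + (16 - 220*(-278))*(1/457) = -324496/490193 + (16 + 61160)*(1/457) = -324496/490193 + 61176*(1/457) = -324496/490193 + 61176/457 = 29839752296/224018201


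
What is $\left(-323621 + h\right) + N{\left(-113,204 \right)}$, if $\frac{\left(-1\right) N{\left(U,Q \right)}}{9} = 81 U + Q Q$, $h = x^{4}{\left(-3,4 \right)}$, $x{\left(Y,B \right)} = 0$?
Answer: $-615788$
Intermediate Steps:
$h = 0$ ($h = 0^{4} = 0$)
$N{\left(U,Q \right)} = - 729 U - 9 Q^{2}$ ($N{\left(U,Q \right)} = - 9 \left(81 U + Q Q\right) = - 9 \left(81 U + Q^{2}\right) = - 9 \left(Q^{2} + 81 U\right) = - 729 U - 9 Q^{2}$)
$\left(-323621 + h\right) + N{\left(-113,204 \right)} = \left(-323621 + 0\right) - \left(-82377 + 9 \cdot 204^{2}\right) = -323621 + \left(82377 - 374544\right) = -323621 - 292167 = -615788$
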